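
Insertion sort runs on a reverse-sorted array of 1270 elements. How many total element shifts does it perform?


Sum of shifts = 1 + 2 + 3 + ... + 1269
= 1270 * 1269 / 2
= 1611630 / 2
= 805815


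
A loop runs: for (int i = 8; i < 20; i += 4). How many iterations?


Loop starts at i = 8, increments by 4, stops when i >= 20.
Number of iterations = ceil((20 - 8) / 4)
= ceil(12 / 4)
= 3


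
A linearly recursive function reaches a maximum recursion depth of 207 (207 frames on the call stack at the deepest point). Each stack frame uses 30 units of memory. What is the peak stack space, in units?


Maximum recursion depth = 207 frames
Memory per frame = 30 units
Total stack space = depth * frame_size
= 207 * 30 = 6210


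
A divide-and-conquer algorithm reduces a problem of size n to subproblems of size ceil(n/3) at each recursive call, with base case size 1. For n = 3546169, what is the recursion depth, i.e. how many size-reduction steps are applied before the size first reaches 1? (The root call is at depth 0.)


Each step divides the size by 3 (rounding up); after k steps the size is ceil(n/3^k), which equals 1 exactly when 3^k >= n.
So the depth is the smallest k with 3^k >= 3546169, i.e. ceil(log_3(3546169)).
3^13 = 1594323 < 3546169 <= 4782969 = 3^14
Recursion depth = 14


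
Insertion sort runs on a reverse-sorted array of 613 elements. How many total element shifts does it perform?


Sum of shifts = 1 + 2 + 3 + ... + 612
= 613 * 612 / 2
= 375156 / 2
= 187578


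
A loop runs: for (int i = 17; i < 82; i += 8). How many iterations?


Loop starts at i = 17, increments by 8, stops when i >= 82.
Number of iterations = ceil((82 - 17) / 8)
= ceil(65 / 8)
= 9


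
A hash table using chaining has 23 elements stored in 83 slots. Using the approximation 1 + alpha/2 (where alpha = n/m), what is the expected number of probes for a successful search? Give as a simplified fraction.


Load factor alpha = n/m = 23/83
Expected probes = 1 + alpha/2 = 1 + 23/(2*83)
= 1 + 23/166
= 166/166 + 23/166
= 189/166


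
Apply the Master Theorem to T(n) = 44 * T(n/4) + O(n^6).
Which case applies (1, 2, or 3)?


The Master Theorem: T(n) = a*T(n/b) + O(n^c)
  a = 44, b = 4, c = 6
log_b(a) = log_4(44) ~ 2.73
Compare b^c with a: 4^6 = 4096 > 44, so c > log_b(a).
Since c > log_b(a), Case 3 applies.
T(n) = O(n^6)
Master Theorem case = 3


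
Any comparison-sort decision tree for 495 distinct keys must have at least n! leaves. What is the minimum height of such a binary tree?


A binary decision tree of height h has at most 2^h leaves and needs at least n! of them, so h >= ceil(log2(n!)).
495! is far too large to multiply out, so use Stirling's series:
  ln(n!) ~ n ln n - n + (1/2) ln(2 pi n) + 1/(12n)  (error below 1/(360 n^3), negligible here)
  ln(495) = 6.2045578
  n ln n = 495 * 6.2045578 = 3071.2561
  (1/2) ln(2 pi * 495) = (1/2) ln(3110.1767) = 4.0212
  1/(12*495) = 0.0002
  ln(495!) ~ 3071.2561 - 495 + 4.0212 + 0.0002 = 2580.2775
Convert to base 2: log2(495!) = 2580.2775 / ln 2 = 2580.2775 / 0.69314718 = 3722.5536
ceil(3722.5536) = 3723


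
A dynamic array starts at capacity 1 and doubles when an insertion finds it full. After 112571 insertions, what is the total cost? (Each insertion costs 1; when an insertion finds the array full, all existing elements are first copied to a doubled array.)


Insertion cost: 112571 (one per element)
Resizes occur just before inserting elements 2, 3, 5, 9, ...
Elements copied at each resize: 1 + 2 + 4 + 8 + 16 + 32 + 64 + 128 + 256 + 512 + 1024 + 2048 + 4096 + 8192 + 16384 + 32768 + 65536
Sum of copies = 131071 (geometric series: 2^k - 1)
Total = 112571 + 131071 = 243642


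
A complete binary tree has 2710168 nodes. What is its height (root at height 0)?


In a complete binary tree, level k holds nodes 2^k .. 2^(k+1)-1 (1-indexed).
Height = floor(log2(n)) = floor(log2(2710168)) = 21
Check: 2^21 = 2097152 <= 2710168 < 4194304 = 2^22


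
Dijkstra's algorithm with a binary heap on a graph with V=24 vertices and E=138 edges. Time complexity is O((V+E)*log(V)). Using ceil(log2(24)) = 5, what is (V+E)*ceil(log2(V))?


Dijkstra with a binary heap: each vertex is extracted once, each edge may relax once.
Each heap operation costs O(log V).
V + E = 24 + 138 = 162
ceil(log2(24)) = 5 (since 2^4 = 16 < 24 <= 32 = 2^5)
Total heap work = (V+E) * ceil(log2(V)) = 162 * 5 = 810


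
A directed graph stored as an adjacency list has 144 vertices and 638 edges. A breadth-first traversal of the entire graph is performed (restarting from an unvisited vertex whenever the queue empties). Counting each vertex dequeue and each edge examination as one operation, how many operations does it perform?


A full BFS traversal dequeues each vertex once and examines each edge once.
Vertex visits: 144
Edge visits: 638
V + E = 144 + 638 = 782


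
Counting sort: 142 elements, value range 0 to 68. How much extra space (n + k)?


n = 142 (output array)
k = 69 (count array for 69 distinct values)
Extra space = 142 + 69 = 211


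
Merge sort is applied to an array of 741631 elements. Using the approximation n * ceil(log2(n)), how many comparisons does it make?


Merge sort divides the array into halves recursively.
Number of levels = ceil(log2(741631)) = 20
At each level, approximately n = 741631 comparisons are needed for merging.
Total comparisons ~ n * ceil(log2(n)) = 741631 * 20 = 14832620


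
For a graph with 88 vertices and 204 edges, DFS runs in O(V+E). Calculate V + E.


A full DFS traversal visits each vertex once and examines each edge once.
V = 88
E = 204
Sum = 88 + 204 = 292


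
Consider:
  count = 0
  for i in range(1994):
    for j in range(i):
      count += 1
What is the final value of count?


For each i, the inner loop runs i times:
  i=0: inner runs 0 times
  i=1: inner runs 1 time
  i=2: inner runs 2 times
  i=3: inner runs 3 times
  i=4: inner runs 4 times
  i=5: inner runs 5 times
  i=6: inner runs 6 times
  i=7: inner runs 7 times
  ...
Total = 0 + 1 + 2 + ... + 1993 = 1994*(1994-1)/2 = 1987021


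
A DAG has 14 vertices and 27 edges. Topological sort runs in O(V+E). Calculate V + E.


V = 14 (vertex processing)
E = 27 (edge processing)
V + E = 14 + 27 = 41


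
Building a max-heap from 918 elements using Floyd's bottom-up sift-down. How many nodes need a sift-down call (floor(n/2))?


In a heap of 918 elements (0-indexed array):
  Last element index: 917
  Parent of last element: floor((917 - 1) / 2) = 458
  Internal nodes: indices 0 to 458
  Count = floor(918/2) = 459


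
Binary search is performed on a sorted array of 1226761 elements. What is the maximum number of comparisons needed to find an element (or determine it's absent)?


Binary search halves the search space each comparison:
  Step 1: search space = 1226761 -> 613380
  Step 2: search space = 613380 -> 306690
  Step 3: search space = 306690 -> 153345
  Step 4: search space = 153345 -> 76672
  Step 5: search space = 76672 -> 38336
  Step 6: search space = 38336 -> 19168
  Step 7: search space = 19168 -> 9584
  Step 8: search space = 9584 -> 4792
  Step 9: search space = 4792 -> 2396
  Step 10: search space = 2396 -> 1198
  Step 11: search space = 1198 -> 599
  Step 12: search space = 599 -> 299
  Step 13: search space = 299 -> 149
  Step 14: search space = 149 -> 74
  Step 15: search space = 74 -> 37
  Step 16: search space = 37 -> 18
  Step 17: search space = 18 -> 9
  Step 18: search space = 9 -> 4
  Step 19: search space = 4 -> 2
  Step 20: search space = 2 -> 1
  Step 21: search space = 1 (final check)
Maximum comparisons = floor(log2(1226761)) + 1 = 20 + 1 = 21


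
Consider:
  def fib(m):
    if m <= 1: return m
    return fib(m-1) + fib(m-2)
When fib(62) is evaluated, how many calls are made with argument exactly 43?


Let N(m) = number of times fib(m) is called while evaluating fib(62).
N(62) = 1 (the initial call).
N(61) = 1 (only fib(62) calls it).
For 1 <= m <= 60: fib(m) is called by fib(m+1) and fib(m+2), so
  N(m) = N(m+1) + N(m+2).
fib(0) is called only by fib(2), so N(0) = N(2).
Walk down from m=62:
  N(62)=1, N(61)=1, N(60)=2, N(59)=3, N(58)=5, N(57)=8, N(56)=13, N(55)=21, N(54)=34, N(53)=55, N(52)=89, N(51)=144, N(50)=233, N(49)=377, N(48)=610, N(47)=987, N(46)=1597, N(45)=2584, N(44)=4181, N(43)=6765
N(43) = 6765


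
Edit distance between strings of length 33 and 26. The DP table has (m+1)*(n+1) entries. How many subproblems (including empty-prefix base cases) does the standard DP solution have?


The table includes base cases (empty prefixes).
Rows: (m+1) = 34
Columns: (n+1) = 27
Total = 34 * 27 = 918


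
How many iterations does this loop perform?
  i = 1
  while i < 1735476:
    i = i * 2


The loop variable doubles each iteration:
i = 1 -> 2 -> 4 -> 8 -> 16 -> 32 -> 64 -> 128 -> 256 -> 512 -> 1024 -> 2048 -> 4096 -> 8192 -> 16384 -> 32768 -> 65536 -> 131072 -> 262144 -> 524288 -> 1048576 -> 2097152 (stop, 2097152 >= 1735476)
Number of doublings = ceil(log2(1735476)) = 21


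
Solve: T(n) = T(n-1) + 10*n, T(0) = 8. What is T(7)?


Expanding the recurrence:
T(7) = T(6) + 10*7
       = T(5) + 10*6 + 10*7
       ...
       = T(0) + 10*(1 + 2 + ... + 7)
       = 8 + 10 * 7*8/2
       = 8 + 10 * 28
       = 8 + 280 = 288


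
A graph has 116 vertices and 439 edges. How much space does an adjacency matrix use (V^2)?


Adjacency matrix: V x V grid of entries
Space = V^2 = 116^2 = 116 * 116 = 13456


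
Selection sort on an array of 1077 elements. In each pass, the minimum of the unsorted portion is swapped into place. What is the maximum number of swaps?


Selection sort performs one swap per pass:
  Pass 1: find min in positions 0 to 1076, swap with position 0
  Pass 2: find min in positions 1 to 1076, swap with position 1
  Pass 3: find min in positions 2 to 1076, swap with position 2
  Pass 4: find min in positions 3 to 1076, swap with position 3
  Pass 5: find min in positions 4 to 1076, swap with position 4
  ... (1071 more passes)
Total passes (and swaps) = n - 1 = 1077 - 1 = 1076


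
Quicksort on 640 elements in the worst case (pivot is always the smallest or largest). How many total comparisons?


In the worst case, each partition step picks the worst pivot:
  Partition 1: 639 comparisons (n-1 elements to compare)
  Partition 2: 638 comparisons
  Partition 3: 637 comparisons
  Partition 4: 636 comparisons
  Partition 5: 635 comparisons
  ...
  Last partition: 0 comparisons
Total = (n-1) + (n-2) + ... + 1 + 0 = n*(n-1)/2
= 640*639/2 = 204480


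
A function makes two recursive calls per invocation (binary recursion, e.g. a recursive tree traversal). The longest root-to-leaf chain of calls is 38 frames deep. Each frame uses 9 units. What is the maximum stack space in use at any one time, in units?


Binary recursion: the two calls run one after the other, so only one root-to-leaf chain of frames is on the stack at a time.
Maximum depth (longest chain) = 38 frames
Each frame = 9 units
Max stack space = 38 * 9 = 342


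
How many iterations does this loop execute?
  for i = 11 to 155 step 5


The loop variable i takes values starting at 11 and increments by 5 each iteration.
Sequence: i = 11, 16, 21, 26, 31, 36, 41, 46, 51, ...
The upper bound 155 is inclusive, so the count is floor((last - first) / step) + 1:
floor((155 - 11) / 5) + 1 = floor(144/5) + 1 = 28 + 1 = 29


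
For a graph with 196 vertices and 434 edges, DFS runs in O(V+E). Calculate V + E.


A full DFS traversal visits each vertex once and examines each edge once.
V = 196
E = 434
Sum = 196 + 434 = 630


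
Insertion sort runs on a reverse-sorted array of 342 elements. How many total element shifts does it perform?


Sum of shifts = 1 + 2 + 3 + ... + 341
= 342 * 341 / 2
= 116622 / 2
= 58311


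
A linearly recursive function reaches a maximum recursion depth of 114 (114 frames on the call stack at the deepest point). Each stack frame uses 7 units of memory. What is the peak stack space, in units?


Maximum recursion depth = 114 frames
Memory per frame = 7 units
Total stack space = depth * frame_size
= 114 * 7 = 798


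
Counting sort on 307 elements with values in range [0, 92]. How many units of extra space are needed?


Output array size: 307 (to store sorted result)
Count array size: 93 (one slot per possible value, range 0 to 92)
Total extra space = 307 + 93 = 400


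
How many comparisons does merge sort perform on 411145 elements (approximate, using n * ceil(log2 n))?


Recursion depth: ceil(log2(411145)) = 19
Each recursion level merges n = 411145 elements
Total = 411145 * 19 = 7811755


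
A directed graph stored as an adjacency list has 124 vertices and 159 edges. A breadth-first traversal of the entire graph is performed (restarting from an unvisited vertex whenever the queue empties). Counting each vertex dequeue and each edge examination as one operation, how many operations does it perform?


A full BFS traversal dequeues each vertex once and examines each edge once.
Vertex visits: 124
Edge visits: 159
V + E = 124 + 159 = 283


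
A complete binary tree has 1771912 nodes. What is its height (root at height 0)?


In a complete binary tree, level k holds nodes 2^k .. 2^(k+1)-1 (1-indexed).
Height = floor(log2(n)) = floor(log2(1771912)) = 20
Check: 2^20 = 1048576 <= 1771912 < 2097152 = 2^21


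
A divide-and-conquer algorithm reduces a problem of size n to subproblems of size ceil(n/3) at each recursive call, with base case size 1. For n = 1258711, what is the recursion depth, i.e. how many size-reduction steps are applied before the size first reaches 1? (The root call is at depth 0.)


Each step divides the size by 3 (rounding up); after k steps the size is ceil(n/3^k), which equals 1 exactly when 3^k >= n.
So the depth is the smallest k with 3^k >= 1258711, i.e. ceil(log_3(1258711)).
3^12 = 531441 < 1258711 <= 1594323 = 3^13
Recursion depth = 13


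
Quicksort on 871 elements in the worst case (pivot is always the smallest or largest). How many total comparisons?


In the worst case, each partition step picks the worst pivot:
  Partition 1: 870 comparisons (n-1 elements to compare)
  Partition 2: 869 comparisons
  Partition 3: 868 comparisons
  Partition 4: 867 comparisons
  Partition 5: 866 comparisons
  ...
  Last partition: 0 comparisons
Total = (n-1) + (n-2) + ... + 1 + 0 = n*(n-1)/2
= 871*870/2 = 378885


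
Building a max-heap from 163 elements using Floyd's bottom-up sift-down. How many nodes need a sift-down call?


In a heap of 163 elements (0-indexed array):
  Last element index: 162
  Parent of last element: floor((162 - 1) / 2) = 80
  Internal nodes: indices 0 to 80
  Count = floor(163/2) = 81


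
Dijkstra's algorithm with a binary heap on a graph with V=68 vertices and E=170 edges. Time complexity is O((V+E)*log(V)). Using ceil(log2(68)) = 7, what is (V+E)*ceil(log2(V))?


Dijkstra with a binary heap: each vertex is extracted once, each edge may relax once.
Each heap operation costs O(log V).
V + E = 68 + 170 = 238
ceil(log2(68)) = 7 (since 2^6 = 64 < 68 <= 128 = 2^7)
Total heap work = (V+E) * ceil(log2(V)) = 238 * 7 = 1666


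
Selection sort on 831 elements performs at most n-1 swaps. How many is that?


Each of the 830 passes places one element in its final position.
Pass 1: swap minimum into position 0
Pass 2: swap minimum of remaining into position 1
...
Pass 830: last two elements, one swap
Maximum swaps = 831 - 1 = 830


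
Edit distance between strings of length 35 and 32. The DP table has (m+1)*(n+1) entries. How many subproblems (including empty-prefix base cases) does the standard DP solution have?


The table includes base cases (empty prefixes).
Rows: (m+1) = 36
Columns: (n+1) = 33
Total = 36 * 33 = 1188


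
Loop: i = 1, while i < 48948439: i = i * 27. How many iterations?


i multiplies by 27 each step:
i = 1 -> 27 -> 729 -> 19683 -> 531441 -> 14348907 -> 387420489 (stop)
Iterations = ceil(log_27(48948439)) = 6


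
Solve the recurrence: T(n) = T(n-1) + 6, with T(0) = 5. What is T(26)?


Unrolling the recurrence:
T(26) = T(25) + 6
       = T(24) + 6 + 6
       = T(23) + 6*3
       ...
       = T(0) + 6*26
       = 5 + 156 = 161


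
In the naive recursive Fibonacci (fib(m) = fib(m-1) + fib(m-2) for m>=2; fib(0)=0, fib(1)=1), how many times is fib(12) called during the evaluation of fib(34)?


Let N(m) = number of times fib(m) is called while evaluating fib(34).
N(34) = 1 (the initial call).
N(33) = 1 (only fib(34) calls it).
For 1 <= m <= 32: fib(m) is called by fib(m+1) and fib(m+2), so
  N(m) = N(m+1) + N(m+2).
fib(0) is called only by fib(2), so N(0) = N(2).
Walk down from m=34:
  N(34)=1, N(33)=1, N(32)=2, N(31)=3, N(30)=5, N(29)=8, N(28)=13, N(27)=21, N(26)=34, N(25)=55, N(24)=89, N(23)=144, N(22)=233, N(21)=377, N(20)=610, N(19)=987, N(18)=1597, N(17)=2584, N(16)=4181, N(15)=6765, N(14)=10946, N(13)=17711, N(12)=28657
N(12) = 28657


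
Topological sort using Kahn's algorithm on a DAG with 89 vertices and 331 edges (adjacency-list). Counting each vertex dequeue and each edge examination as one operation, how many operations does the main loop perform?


Kahn's algorithm:
  1. Compute in-degrees: O(V + E)
  2. Process queue: each vertex dequeued once (O(V))
     each edge examined once (O(E))
Total = V + E = 89 + 331 = 420


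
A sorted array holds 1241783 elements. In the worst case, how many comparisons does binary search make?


Halving sequence: 1241783 -> 620891 -> 310445 -> 155222 -> 77611 -> 38805 -> 19402 -> 9701 -> 4850 -> 2425 -> 1212 -> 606 -> 303 -> 151 -> 75 -> 37 -> 18 -> 9 -> 4 -> 2 -> 1
Number of halvings = 20
Max comparisons = 20 + 1 = 21


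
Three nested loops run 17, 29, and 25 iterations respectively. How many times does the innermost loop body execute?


Loop 1 (outermost): 17 iterations
Loop 2 (middle): 29 iterations per outer
Loop 3 (innermost): 25 iterations per middle
Total = 17 * 29 * 25 = 12325


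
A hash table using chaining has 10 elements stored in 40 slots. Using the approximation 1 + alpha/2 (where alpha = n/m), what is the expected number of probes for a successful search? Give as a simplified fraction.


Load factor alpha = n/m = 10/40
Expected probes = 1 + alpha/2 = 1 + 10/(2*40)
= 1 + 10/80
= 80/80 + 10/80
= 90/80
Simplify: 9/8


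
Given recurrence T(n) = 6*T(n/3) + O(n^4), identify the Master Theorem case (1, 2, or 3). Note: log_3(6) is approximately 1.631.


Master Theorem parameters: a=6, b=3, c=4
log_b(a) = 1.631
Compare b^c with a: 3^4 = 81 > 6, so c > log_b(a).
Comparing c=4 vs log_b(a)=1.631:
4 > 1.631 => Case 3
Result: T(n) = O(n^4)
Master Theorem case = 3


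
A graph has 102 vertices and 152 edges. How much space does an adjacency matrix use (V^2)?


Adjacency matrix: V x V grid of entries
Space = V^2 = 102^2 = 102 * 102 = 10404


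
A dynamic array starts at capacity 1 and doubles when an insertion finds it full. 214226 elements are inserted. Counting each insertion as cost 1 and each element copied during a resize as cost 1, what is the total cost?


n = 214226
Insertion costs: 214226
Resizes copy 1, 2, 4, ... up to the largest power of 2 that is <= n-1 = 214225, i.e. 131072.
Copy costs = 1 + 2 + 4 + 8 + 16 + 32 + 64 + 128 + 256 + 512 + 1024 + 2048 + 4096 + 8192 + 16384 + 32768 + 65536 + 131072 = 262143
Total = 214226 + 262143 = 476369


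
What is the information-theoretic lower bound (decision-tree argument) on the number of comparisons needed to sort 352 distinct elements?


A binary decision tree of height h has at most 2^h leaves and needs at least n! of them, so h >= ceil(log2(n!)).
352! is far too large to multiply out, so use Stirling's series:
  ln(n!) ~ n ln n - n + (1/2) ln(2 pi n) + 1/(12n)  (error below 1/(360 n^3), negligible here)
  ln(352) = 5.8636312
  n ln n = 352 * 5.8636312 = 2063.9982
  (1/2) ln(2 pi * 352) = (1/2) ln(2211.6812) = 3.8508
  1/(12*352) = 0.0002
  ln(352!) ~ 2063.9982 - 352 + 3.8508 + 0.0002 = 1715.8492
Convert to base 2: log2(352!) = 1715.8492 / ln 2 = 1715.8492 / 0.69314718 = 2475.4471
ceil(2475.4471) = 2476


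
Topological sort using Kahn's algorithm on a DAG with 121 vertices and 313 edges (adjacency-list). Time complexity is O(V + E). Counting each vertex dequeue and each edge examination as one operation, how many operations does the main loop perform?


Kahn's algorithm:
  1. Compute in-degrees: O(V + E)
  2. Process queue: each vertex dequeued once (O(V))
     each edge examined once (O(E))
Total = V + E = 121 + 313 = 434


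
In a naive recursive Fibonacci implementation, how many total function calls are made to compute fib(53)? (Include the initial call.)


Let C(m) = total calls to evaluate fib(m). Then C(0)=C(1)=1, and
C(m) = 1 + C(m-1) + C(m-2) for m >= 2.
Build the table (each entry = 1 + previous two):
  C(0) = 1
  C(1) = 1
  C(2) = 1 + 1 + 1 = 3
  C(3) = 1 + 3 + 1 = 5
  C(4) = 1 + 5 + 3 = 9
  C(5) = 1 + 9 + 5 = 15
  C(6) = 1 + 15 + 9 = 25
  C(7) = 1 + 25 + 15 = 41
  C(8) = 1 + 41 + 25 = 67
  C(9) = 1 + 67 + 41 = 109
  C(10) = 1 + 109 + 67 = 177
  C(11) = 1 + 177 + 109 = 287
  C(12) = 1 + 287 + 177 = 465
  C(13) = 1 + 465 + 287 = 753
  C(14) = 1 + 753 + 465 = 1219
  C(15) = 1 + 1219 + 753 = 1973
  C(16) = 1 + 1973 + 1219 = 3193
  C(17) = 1 + 3193 + 1973 = 5167
  C(18) = 1 + 5167 + 3193 = 8361
  C(19) = 1 + 8361 + 5167 = 13529
  C(20) = 1 + 13529 + 8361 = 21891
  C(21) = 1 + 21891 + 13529 = 35421
  C(22) = 1 + 35421 + 21891 = 57313
  C(23) = 1 + 57313 + 35421 = 92735
  C(24) = 1 + 92735 + 57313 = 150049
  C(25) = 1 + 150049 + 92735 = 242785
  C(26) = 1 + 242785 + 150049 = 392835
  C(27) = 1 + 392835 + 242785 = 635621
  C(28) = 1 + 635621 + 392835 = 1028457
  C(29) = 1 + 1028457 + 635621 = 1664079
  C(30) = 1 + 1664079 + 1028457 = 2692537
  C(31) = 1 + 2692537 + 1664079 = 4356617
  C(32) = 1 + 4356617 + 2692537 = 7049155
  C(33) = 1 + 7049155 + 4356617 = 11405773
  C(34) = 1 + 11405773 + 7049155 = 18454929
  C(35) = 1 + 18454929 + 11405773 = 29860703
  C(36) = 1 + 29860703 + 18454929 = 48315633
  C(37) = 1 + 48315633 + 29860703 = 78176337
  C(38) = 1 + 78176337 + 48315633 = 126491971
  C(39) = 1 + 126491971 + 78176337 = 204668309
  C(40) = 1 + 204668309 + 126491971 = 331160281
  C(41) = 1 + 331160281 + 204668309 = 535828591
  C(42) = 1 + 535828591 + 331160281 = 866988873
  C(43) = 1 + 866988873 + 535828591 = 1402817465
  C(44) = 1 + 1402817465 + 866988873 = 2269806339
  C(45) = 1 + 2269806339 + 1402817465 = 3672623805
  C(46) = 1 + 3672623805 + 2269806339 = 5942430145
  C(47) = 1 + 5942430145 + 3672623805 = 9615053951
  C(48) = 1 + 9615053951 + 5942430145 = 15557484097
  C(49) = 1 + 15557484097 + 9615053951 = 25172538049
  C(50) = 1 + 25172538049 + 15557484097 = 40730022147
  C(51) = 1 + 40730022147 + 25172538049 = 65902560197
  C(52) = 1 + 65902560197 + 40730022147 = 106632582345
  C(53) = 1 + 106632582345 + 65902560197 = 172535142543
Total calls for fib(53) = 172535142543


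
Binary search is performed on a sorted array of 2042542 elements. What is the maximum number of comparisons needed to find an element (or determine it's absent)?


Binary search halves the search space each comparison:
  Step 1: search space = 2042542 -> 1021271
  Step 2: search space = 1021271 -> 510635
  Step 3: search space = 510635 -> 255317
  Step 4: search space = 255317 -> 127658
  Step 5: search space = 127658 -> 63829
  Step 6: search space = 63829 -> 31914
  Step 7: search space = 31914 -> 15957
  Step 8: search space = 15957 -> 7978
  Step 9: search space = 7978 -> 3989
  Step 10: search space = 3989 -> 1994
  Step 11: search space = 1994 -> 997
  Step 12: search space = 997 -> 498
  Step 13: search space = 498 -> 249
  Step 14: search space = 249 -> 124
  Step 15: search space = 124 -> 62
  Step 16: search space = 62 -> 31
  Step 17: search space = 31 -> 15
  Step 18: search space = 15 -> 7
  Step 19: search space = 7 -> 3
  Step 20: search space = 3 -> 1
  Step 21: search space = 1 (final check)
Maximum comparisons = floor(log2(2042542)) + 1 = 20 + 1 = 21


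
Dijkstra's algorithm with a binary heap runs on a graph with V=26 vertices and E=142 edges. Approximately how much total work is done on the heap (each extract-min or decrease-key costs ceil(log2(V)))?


Dijkstra with a binary heap: each vertex is extracted once, each edge may relax once.
Each heap operation costs O(log V).
V + E = 26 + 142 = 168
ceil(log2(26)) = 5 (since 2^4 = 16 < 26 <= 32 = 2^5)
Total heap work = (V+E) * ceil(log2(V)) = 168 * 5 = 840


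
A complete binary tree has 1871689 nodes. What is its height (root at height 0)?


In a complete binary tree, level k holds nodes 2^k .. 2^(k+1)-1 (1-indexed).
Height = floor(log2(n)) = floor(log2(1871689)) = 20
Check: 2^20 = 1048576 <= 1871689 < 2097152 = 2^21


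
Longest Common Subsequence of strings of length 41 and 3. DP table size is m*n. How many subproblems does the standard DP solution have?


DP table indexed by positions in both strings.
First string: 41 positions
Second string: 3 positions
Total = 41 * 3 = 123


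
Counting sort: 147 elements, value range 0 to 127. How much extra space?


n = 147 (output array)
k = 128 (count array for 128 distinct values)
Extra space = 147 + 128 = 275


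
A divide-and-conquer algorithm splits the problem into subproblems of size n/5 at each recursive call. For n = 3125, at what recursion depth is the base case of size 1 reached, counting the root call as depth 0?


At each depth, the problem size is divided by 5:
  Depth 0: problem size = 3125
  Depth 1: problem size = 625
  Depth 2: problem size = 125
  Depth 3: problem size = 25
  Depth 4: problem size = 5
  Depth 5: problem size = 1 (base case)
The base case is reached at depth log_5(3125) = 5 (the tree has 6 levels counting depth 0, but the depth asked for is 5).
Recursion depth = 5


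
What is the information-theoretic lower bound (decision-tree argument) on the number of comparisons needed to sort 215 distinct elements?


A binary decision tree of height h has at most 2^h leaves and needs at least n! of them, so h >= ceil(log2(n!)).
215! is far too large to multiply out, so use Stirling's series:
  ln(n!) ~ n ln n - n + (1/2) ln(2 pi n) + 1/(12n)  (error below 1/(360 n^3), negligible here)
  ln(215) = 5.3706380
  n ln n = 215 * 5.3706380 = 1154.6872
  (1/2) ln(2 pi * 215) = (1/2) ln(1350.8848) = 3.6043
  1/(12*215) = 0.0004
  ln(215!) ~ 1154.6872 - 215 + 3.6043 + 0.0004 = 943.2919
Convert to base 2: log2(215!) = 943.2919 / ln 2 = 943.2919 / 0.69314718 = 1360.8825
ceil(1360.8825) = 1361


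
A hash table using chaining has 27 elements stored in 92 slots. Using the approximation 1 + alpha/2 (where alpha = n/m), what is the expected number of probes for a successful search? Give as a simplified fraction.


Load factor alpha = n/m = 27/92
Expected probes = 1 + alpha/2 = 1 + 27/(2*92)
= 1 + 27/184
= 184/184 + 27/184
= 211/184


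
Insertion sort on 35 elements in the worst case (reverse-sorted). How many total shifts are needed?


In the worst case (reverse-sorted), each element shifts past all previous:
  Element 1: 1 shifts
  Element 2: 2 shifts
  Element 3: 3 shifts
  Element 4: 4 shifts
  Element 5: 5 shifts
  ...
  Element 34: 34 shifts
Total = 1 + 2 + ... + 34
= 35*(35-1)/2 = 595


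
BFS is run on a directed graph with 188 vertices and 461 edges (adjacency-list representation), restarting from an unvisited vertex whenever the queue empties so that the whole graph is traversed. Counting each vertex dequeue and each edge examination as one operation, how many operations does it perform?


A full BFS traversal dequeues each vertex exactly once and examines each directed edge exactly once.
V = 188 (vertex processing cost)
E = 461 (edge examination cost)
Total operations proportional to V + E = 188 + 461 = 649


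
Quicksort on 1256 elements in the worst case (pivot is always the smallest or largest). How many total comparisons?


In the worst case, each partition step picks the worst pivot:
  Partition 1: 1255 comparisons (n-1 elements to compare)
  Partition 2: 1254 comparisons
  Partition 3: 1253 comparisons
  Partition 4: 1252 comparisons
  Partition 5: 1251 comparisons
  ...
  Last partition: 0 comparisons
Total = (n-1) + (n-2) + ... + 1 + 0 = n*(n-1)/2
= 1256*1255/2 = 788140


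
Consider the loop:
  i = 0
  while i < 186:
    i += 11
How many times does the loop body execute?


Starting at i = 0, each iteration adds 11.
Iterations until i >= 186:
  Iteration 1: i = 0 -> i = 11
  Iteration 2: i = 11 -> i = 22
  Iteration 3: i = 22 -> i = 33
  Iteration 4: i = 33 -> i = 44
  Iteration 5: i = 44 -> i = 55
  Iteration 6: i = 55 -> i = 66
  Iteration 7: i = 66 -> i = 77
  Iteration 8: i = 77 -> i = 88
  ... continuing ...
Total iterations = ceil(186/11) = 17


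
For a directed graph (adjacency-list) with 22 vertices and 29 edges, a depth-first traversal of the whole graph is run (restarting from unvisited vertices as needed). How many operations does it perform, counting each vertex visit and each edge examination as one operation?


A full DFS traversal visits each vertex once and examines each edge once.
V = 22
E = 29
Sum = 22 + 29 = 51


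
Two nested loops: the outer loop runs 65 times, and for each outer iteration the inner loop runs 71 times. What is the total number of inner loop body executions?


Outer loop: 65 iterations
Inner loop: 71 iterations per outer iteration
Total = 65 * 71 = 4615


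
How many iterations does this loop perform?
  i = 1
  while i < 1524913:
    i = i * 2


The loop variable doubles each iteration:
i = 1 -> 2 -> 4 -> 8 -> 16 -> 32 -> 64 -> 128 -> 256 -> 512 -> 1024 -> 2048 -> 4096 -> 8192 -> 16384 -> 32768 -> 65536 -> 131072 -> 262144 -> 524288 -> 1048576 -> 2097152 (stop, 2097152 >= 1524913)
Number of doublings = ceil(log2(1524913)) = 21


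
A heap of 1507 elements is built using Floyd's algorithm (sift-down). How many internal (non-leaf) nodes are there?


Leaf nodes occupy roughly half the array.
Sift-down is called for each internal node, starting from the last one.
Internal nodes = floor(n/2) = floor(1507/2) = 753


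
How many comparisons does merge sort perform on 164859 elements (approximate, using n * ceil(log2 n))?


Recursion depth: ceil(log2(164859)) = 18
Each recursion level merges n = 164859 elements
Total = 164859 * 18 = 2967462


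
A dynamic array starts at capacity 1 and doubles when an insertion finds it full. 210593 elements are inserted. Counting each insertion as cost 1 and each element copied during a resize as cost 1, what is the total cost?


n = 210593
Insertion costs: 210593
Resizes copy 1, 2, 4, ... up to the largest power of 2 that is <= n-1 = 210592, i.e. 131072.
Copy costs = 1 + 2 + 4 + 8 + 16 + 32 + 64 + 128 + 256 + 512 + 1024 + 2048 + 4096 + 8192 + 16384 + 32768 + 65536 + 131072 = 262143
Total = 210593 + 262143 = 472736


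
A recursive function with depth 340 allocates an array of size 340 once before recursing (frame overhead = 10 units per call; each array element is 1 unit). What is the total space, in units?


Array allocation: 340 units (allocated once)
Stack frames: 340 deep * 10 per frame = 3400 units
Total = 340 + 3400 = 3740


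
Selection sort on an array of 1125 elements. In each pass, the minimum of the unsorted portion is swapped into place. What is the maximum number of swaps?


Selection sort performs one swap per pass:
  Pass 1: find min in positions 0 to 1124, swap with position 0
  Pass 2: find min in positions 1 to 1124, swap with position 1
  Pass 3: find min in positions 2 to 1124, swap with position 2
  Pass 4: find min in positions 3 to 1124, swap with position 3
  Pass 5: find min in positions 4 to 1124, swap with position 4
  ... (1119 more passes)
Total passes (and swaps) = n - 1 = 1125 - 1 = 1124


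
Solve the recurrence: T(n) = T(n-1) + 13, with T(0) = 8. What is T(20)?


Unrolling the recurrence:
T(20) = T(19) + 13
       = T(18) + 13 + 13
       = T(17) + 13*3
       ...
       = T(0) + 13*20
       = 8 + 260 = 268


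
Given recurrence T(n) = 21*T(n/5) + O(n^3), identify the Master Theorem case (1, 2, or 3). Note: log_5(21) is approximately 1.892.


Master Theorem parameters: a=21, b=5, c=3
log_b(a) = 1.892
Compare b^c with a: 5^3 = 125 > 21, so c > log_b(a).
Comparing c=3 vs log_b(a)=1.892:
3 > 1.892 => Case 3
Result: T(n) = O(n^3)
Master Theorem case = 3


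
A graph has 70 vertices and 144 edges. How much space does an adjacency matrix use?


Adjacency matrix: V x V grid of entries
Space = V^2 = 70^2 = 70 * 70 = 4900


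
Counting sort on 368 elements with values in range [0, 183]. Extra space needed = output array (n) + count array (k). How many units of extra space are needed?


Output array size: 368 (to store sorted result)
Count array size: 184 (one slot per possible value, range 0 to 183)
Total extra space = 368 + 184 = 552


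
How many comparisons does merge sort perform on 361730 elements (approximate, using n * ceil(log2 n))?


Recursion depth: ceil(log2(361730)) = 19
Each recursion level merges n = 361730 elements
Total = 361730 * 19 = 6872870


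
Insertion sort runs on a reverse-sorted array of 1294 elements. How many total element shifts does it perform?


Sum of shifts = 1 + 2 + 3 + ... + 1293
= 1294 * 1293 / 2
= 1673142 / 2
= 836571


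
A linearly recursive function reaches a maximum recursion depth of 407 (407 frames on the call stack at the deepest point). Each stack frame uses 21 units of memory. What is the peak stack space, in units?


Maximum recursion depth = 407 frames
Memory per frame = 21 units
Total stack space = depth * frame_size
= 407 * 21 = 8547


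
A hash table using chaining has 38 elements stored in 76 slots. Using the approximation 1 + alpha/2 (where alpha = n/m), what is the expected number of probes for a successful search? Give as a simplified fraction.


Load factor alpha = n/m = 38/76
Expected probes = 1 + alpha/2 = 1 + 38/(2*76)
= 1 + 38/152
= 152/152 + 38/152
= 190/152
Simplify: 5/4


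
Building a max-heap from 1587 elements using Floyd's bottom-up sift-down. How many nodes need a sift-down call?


In a heap of 1587 elements (0-indexed array):
  Last element index: 1586
  Parent of last element: floor((1586 - 1) / 2) = 792
  Internal nodes: indices 0 to 792
  Count = floor(1587/2) = 793


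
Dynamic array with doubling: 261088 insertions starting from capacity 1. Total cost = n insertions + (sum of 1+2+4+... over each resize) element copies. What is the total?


n = 261088
Insertion costs: 261088
Resizes copy 1, 2, 4, ... up to the largest power of 2 that is <= n-1 = 261087, i.e. 131072.
Copy costs = 1 + 2 + 4 + 8 + 16 + 32 + 64 + 128 + 256 + 512 + 1024 + 2048 + 4096 + 8192 + 16384 + 32768 + 65536 + 131072 = 262143
Total = 261088 + 262143 = 523231


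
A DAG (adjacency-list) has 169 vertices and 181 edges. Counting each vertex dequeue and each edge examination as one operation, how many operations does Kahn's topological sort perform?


V = 169 (vertex processing)
E = 181 (edge processing)
V + E = 169 + 181 = 350


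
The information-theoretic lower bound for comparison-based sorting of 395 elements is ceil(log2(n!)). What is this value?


A binary decision tree of height h has at most 2^h leaves and needs at least n! of them, so h >= ceil(log2(n!)).
395! is far too large to multiply out, so use Stirling's series:
  ln(n!) ~ n ln n - n + (1/2) ln(2 pi n) + 1/(12n)  (error below 1/(360 n^3), negligible here)
  ln(395) = 5.9788858
  n ln n = 395 * 5.9788858 = 2361.6599
  (1/2) ln(2 pi * 395) = (1/2) ln(2481.8582) = 3.9084
  1/(12*395) = 0.0002
  ln(395!) ~ 2361.6599 - 395 + 3.9084 + 0.0002 = 1970.5685
Convert to base 2: log2(395!) = 1970.5685 / ln 2 = 1970.5685 / 0.69314718 = 2842.9294
ceil(2842.9294) = 2843


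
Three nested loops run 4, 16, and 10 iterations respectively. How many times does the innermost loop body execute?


Loop 1 (outermost): 4 iterations
Loop 2 (middle): 16 iterations per outer
Loop 3 (innermost): 10 iterations per middle
Total = 4 * 16 * 10 = 640


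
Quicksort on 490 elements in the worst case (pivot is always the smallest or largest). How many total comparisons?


In the worst case, each partition step picks the worst pivot:
  Partition 1: 489 comparisons (n-1 elements to compare)
  Partition 2: 488 comparisons
  Partition 3: 487 comparisons
  Partition 4: 486 comparisons
  Partition 5: 485 comparisons
  ...
  Last partition: 0 comparisons
Total = (n-1) + (n-2) + ... + 1 + 0 = n*(n-1)/2
= 490*489/2 = 119805


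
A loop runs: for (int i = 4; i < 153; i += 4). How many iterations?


Loop starts at i = 4, increments by 4, stops when i >= 153.
Number of iterations = ceil((153 - 4) / 4)
= ceil(149 / 4)
= 38


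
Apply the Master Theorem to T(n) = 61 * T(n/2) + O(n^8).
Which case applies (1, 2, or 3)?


The Master Theorem: T(n) = a*T(n/b) + O(n^c)
  a = 61, b = 2, c = 8
log_b(a) = log_2(61) ~ 5.931
Compare b^c with a: 2^8 = 256 > 61, so c > log_b(a).
Since c > log_b(a), Case 3 applies.
T(n) = O(n^8)
Master Theorem case = 3


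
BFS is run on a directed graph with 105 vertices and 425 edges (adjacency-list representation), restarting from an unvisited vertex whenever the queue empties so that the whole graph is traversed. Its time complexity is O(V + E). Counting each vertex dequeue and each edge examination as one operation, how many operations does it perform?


A full BFS traversal dequeues each vertex exactly once and examines each directed edge exactly once.
V = 105 (vertex processing cost)
E = 425 (edge examination cost)
Total operations proportional to V + E = 105 + 425 = 530


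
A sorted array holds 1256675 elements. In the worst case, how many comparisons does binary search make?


Halving sequence: 1256675 -> 628337 -> 314168 -> 157084 -> 78542 -> 39271 -> 19635 -> 9817 -> 4908 -> 2454 -> 1227 -> 613 -> 306 -> 153 -> 76 -> 38 -> 19 -> 9 -> 4 -> 2 -> 1
Number of halvings = 20
Max comparisons = 20 + 1 = 21


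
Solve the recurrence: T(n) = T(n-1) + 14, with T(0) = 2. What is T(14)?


Unrolling the recurrence:
T(14) = T(13) + 14
       = T(12) + 14 + 14
       = T(11) + 14*3
       ...
       = T(0) + 14*14
       = 2 + 196 = 198


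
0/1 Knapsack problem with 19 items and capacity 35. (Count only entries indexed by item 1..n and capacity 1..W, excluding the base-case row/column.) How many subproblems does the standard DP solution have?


The DP table is indexed by (item, capacity).
Rows: 19 items
Columns: 35 capacity values (1 to W)
Total subproblems = 19 * 35 = 665


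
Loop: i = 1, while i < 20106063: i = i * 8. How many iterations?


i multiplies by 8 each step:
i = 1 -> 8 -> 64 -> 512 -> 4096 -> 32768 -> 262144 -> 2097152 -> 16777216 -> 134217728 (stop)
Iterations = ceil(log_8(20106063)) = 9


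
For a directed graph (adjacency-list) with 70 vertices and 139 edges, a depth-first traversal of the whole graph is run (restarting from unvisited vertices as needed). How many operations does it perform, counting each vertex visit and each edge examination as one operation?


A full DFS traversal visits each vertex once and examines each edge once.
V = 70
E = 139
Sum = 70 + 139 = 209


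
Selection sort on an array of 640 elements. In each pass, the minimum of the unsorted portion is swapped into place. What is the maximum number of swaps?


Selection sort performs one swap per pass:
  Pass 1: find min in positions 0 to 639, swap with position 0
  Pass 2: find min in positions 1 to 639, swap with position 1
  Pass 3: find min in positions 2 to 639, swap with position 2
  Pass 4: find min in positions 3 to 639, swap with position 3
  Pass 5: find min in positions 4 to 639, swap with position 4
  ... (634 more passes)
Total passes (and swaps) = n - 1 = 640 - 1 = 639


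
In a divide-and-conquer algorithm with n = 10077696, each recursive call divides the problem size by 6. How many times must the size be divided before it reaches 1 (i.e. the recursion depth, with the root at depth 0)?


Number of divisions = log_6(10077696)
Sizes: 10077696 -> 1679616 -> 279936 -> 46656 -> 7776 -> 1296 -> 216 -> 36 -> 6 -> 1 (9 divisions)
Recursion depth = 9
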